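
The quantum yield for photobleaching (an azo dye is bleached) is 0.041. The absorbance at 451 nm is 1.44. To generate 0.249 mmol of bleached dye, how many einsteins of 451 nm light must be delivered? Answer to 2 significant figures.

0.0063 einstein

Product: 0.249 mmol = 2.49e-4 mol.
Photons that must be absorbed: 2.49e-4 / 0.041 = 0.006073 mol.
Fraction absorbed: 1 − 10^(−1.44) = 0.9637.
Incident photons needed: 0.006073 / 0.9637 = 0.006302 mol.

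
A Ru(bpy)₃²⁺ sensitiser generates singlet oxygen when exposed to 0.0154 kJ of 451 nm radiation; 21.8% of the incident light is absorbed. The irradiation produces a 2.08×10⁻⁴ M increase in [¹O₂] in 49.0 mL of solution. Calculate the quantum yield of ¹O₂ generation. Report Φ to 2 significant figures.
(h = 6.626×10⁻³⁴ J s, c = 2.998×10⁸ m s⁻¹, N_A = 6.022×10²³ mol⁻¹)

Product: (2.08×10⁻⁴ M)(0.049 L) = 1.019×10⁻⁵ mol.
Photon energy at 451 nm: hc/λ = (6.626×10⁻³⁴)(2.998×10⁸)/(451×10⁻⁹) = 4.405×10⁻¹⁹ J.
Incident energy: 0.0154 kJ = 15.4 J.
Photons incident: 15.4 / 4.405×10⁻¹⁹ = 3.496×10¹⁹, i.e. 3.496×10¹⁹/6.022×10²³ = 5.805×10⁻⁵ mol.
Photons absorbed: 0.218 × 5.805×10⁻⁵ = 1.265×10⁻⁵ mol.
Φ = 1.019×10⁻⁵ mol / 1.265×10⁻⁵ mol photons = 0.81.

Φ = 0.81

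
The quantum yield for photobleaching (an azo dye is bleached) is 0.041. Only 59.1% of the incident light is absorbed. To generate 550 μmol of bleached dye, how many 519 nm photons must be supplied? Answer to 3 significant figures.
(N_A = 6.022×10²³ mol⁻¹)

1.37×10²² photons

Product: 550 μmol = 5.50×10⁻⁴ mol.
Photons that must be absorbed: 5.50×10⁻⁴ / 0.041 = 0.01341 mol.
Incident photons needed: 0.01341 / 0.591 = 0.02269 mol.
Photon count: 0.02269 × 6.022×10²³ = 1.37×10²².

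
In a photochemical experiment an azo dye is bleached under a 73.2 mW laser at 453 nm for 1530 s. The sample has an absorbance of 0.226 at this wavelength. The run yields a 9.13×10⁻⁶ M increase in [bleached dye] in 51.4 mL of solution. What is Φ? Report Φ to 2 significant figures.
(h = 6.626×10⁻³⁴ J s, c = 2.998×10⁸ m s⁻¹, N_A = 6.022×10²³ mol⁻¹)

Φ = 0.0027

Product: (9.13×10⁻⁶ M)(0.0514 L) = 4.693×10⁻⁷ mol.
Photon energy at 453 nm: hc/λ = (6.626×10⁻³⁴)(2.998×10⁸)/(453×10⁻⁹) = 4.385×10⁻¹⁹ J.
Energy delivered: (73.2 mW)(1530 s) = 112.0 J.
Photons incident: 112.0 / 4.385×10⁻¹⁹ = 2.554×10²⁰, i.e. 2.554×10²⁰/6.022×10²³ = 4.241×10⁻⁴ mol.
Fraction absorbed: 1 − 10^(−0.226) = 0.4057.
Photons absorbed: 0.4057 × 4.241×10⁻⁴ = 1.721×10⁻⁴ mol.
Φ = 4.693×10⁻⁷ mol / 1.721×10⁻⁴ mol photons = 0.0027.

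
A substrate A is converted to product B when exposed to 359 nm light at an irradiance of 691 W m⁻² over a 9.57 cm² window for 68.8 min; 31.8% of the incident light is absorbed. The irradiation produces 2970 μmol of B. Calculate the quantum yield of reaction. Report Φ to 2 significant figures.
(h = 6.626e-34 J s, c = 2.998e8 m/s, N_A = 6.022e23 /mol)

Product: 2970 μmol = 0.00297 mol.
Photon energy at 359 nm: hc/λ = (6.626e-34)(2.998e8)/(359e-9) = 5.533e-19 J.
Energy delivered: (691 W m⁻²)(9.57e-4 m²)(4128 s) = 2730 J.
Photons incident: 2730 / 5.533e-19 = 4.934e21, i.e. 4.934e21/6.022e23 = 0.008193 mol.
Photons absorbed: 0.318 × 0.008193 = 0.002605 mol.
Φ = 0.00297 mol / 0.002605 mol photons = 1.1.

Φ = 1.1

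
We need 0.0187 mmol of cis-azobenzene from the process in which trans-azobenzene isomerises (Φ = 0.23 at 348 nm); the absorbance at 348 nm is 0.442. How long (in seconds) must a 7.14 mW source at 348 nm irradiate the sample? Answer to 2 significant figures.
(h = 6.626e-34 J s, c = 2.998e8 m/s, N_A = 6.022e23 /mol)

Product: 0.0187 mmol = 1.87e-5 mol.
Photons that must be absorbed: 1.87e-5 / 0.23 = 8.130e-5 mol.
Fraction absorbed: 1 − 10^(−0.442) = 0.6386.
Incident photons needed: 8.130e-5 / 0.6386 = 1.273e-4 mol.
Photon energy: hc/λ = 5.708e-19 J; per mole, 3.437e5 J mol⁻¹.
Energy required: 1.273e-4 × 3.437e5 = 43.75 J.
Time: 43.75 J / 0.00714 W = 6100 s.

t ≈ 6100 s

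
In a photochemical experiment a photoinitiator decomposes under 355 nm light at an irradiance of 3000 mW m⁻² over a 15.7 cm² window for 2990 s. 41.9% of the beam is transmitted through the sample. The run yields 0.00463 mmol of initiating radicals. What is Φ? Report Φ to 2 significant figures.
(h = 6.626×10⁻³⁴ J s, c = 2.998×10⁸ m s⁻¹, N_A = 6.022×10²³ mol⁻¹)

Product: 0.00463 mmol = 4.63×10⁻⁶ mol.
Photon energy at 355 nm: hc/λ = (6.626×10⁻³⁴)(2.998×10⁸)/(355×10⁻⁹) = 5.596×10⁻¹⁹ J.
Energy delivered: (3000 mW m⁻²)(15.7×10⁻⁴ m²)(2990 s) = 14.08 J.
Photons incident: 14.08 / 5.596×10⁻¹⁹ = 2.516×10¹⁹, i.e. 2.516×10¹⁹/6.022×10²³ = 4.178×10⁻⁵ mol.
Fraction absorbed: 1 − 41.9/100 = 0.5810.
Photons absorbed: 0.5810 × 4.178×10⁻⁵ = 2.427×10⁻⁵ mol.
Φ = 4.63×10⁻⁶ mol / 2.427×10⁻⁵ mol photons = 0.19.

Φ = 0.19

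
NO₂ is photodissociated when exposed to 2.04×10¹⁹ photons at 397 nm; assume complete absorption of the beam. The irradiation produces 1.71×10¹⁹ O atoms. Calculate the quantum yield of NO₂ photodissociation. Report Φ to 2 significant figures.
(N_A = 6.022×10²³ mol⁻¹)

Φ = 0.84

Product: 1.71×10¹⁹ / 6.022×10²³ = 2.840×10⁻⁵ mol.
Moles of photons: 2.04×10¹⁹ / 6.022×10²³ = 3.388×10⁻⁵ mol.
Φ = 2.840×10⁻⁵ mol / 3.388×10⁻⁵ mol photons = 0.84.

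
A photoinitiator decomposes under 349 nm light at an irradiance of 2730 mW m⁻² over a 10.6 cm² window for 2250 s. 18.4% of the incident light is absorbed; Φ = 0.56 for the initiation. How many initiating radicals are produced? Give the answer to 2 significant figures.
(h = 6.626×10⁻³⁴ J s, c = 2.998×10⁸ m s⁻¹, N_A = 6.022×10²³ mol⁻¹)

1.2×10¹⁸ initiating radicals

Photon energy at 349 nm: hc/λ = (6.626×10⁻³⁴)(2.998×10⁸)/(349×10⁻⁹) = 5.692×10⁻¹⁹ J.
Energy delivered: (2730 mW m⁻²)(10.6×10⁻⁴ m²)(2250 s) = 6.511 J.
Photons incident: 6.511 / 5.692×10⁻¹⁹ = 1.144×10¹⁹, i.e. 1.144×10¹⁹/6.022×10²³ = 1.900×10⁻⁵ mol.
Photons absorbed: 0.184 × 1.900×10⁻⁵ = 3.496×10⁻⁶ mol.
Product: Φ × n_abs = 0.56 × 3.496×10⁻⁶ = 1.958×10⁻⁶ mol.
As a count: 1.958×10⁻⁶ × 6.022×10²³ = 1.2×10¹⁸.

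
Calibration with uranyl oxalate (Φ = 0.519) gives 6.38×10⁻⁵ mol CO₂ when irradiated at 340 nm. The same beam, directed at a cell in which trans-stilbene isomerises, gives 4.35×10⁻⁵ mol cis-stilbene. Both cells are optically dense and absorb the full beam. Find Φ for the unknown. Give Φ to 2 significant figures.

Photons absorbed by the actinometer: 6.38×10⁻⁵ / 0.519 = 1.229×10⁻⁴ mol.
Φ(unknown) = 4.35×10⁻⁵ / 1.229×10⁻⁴ = 0.35.

Φ = 0.35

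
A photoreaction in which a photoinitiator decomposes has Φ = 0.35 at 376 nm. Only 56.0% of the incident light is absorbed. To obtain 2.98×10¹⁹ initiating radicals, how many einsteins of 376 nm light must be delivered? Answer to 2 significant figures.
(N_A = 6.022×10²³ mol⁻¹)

Product: 2.98×10¹⁹ / 6.022×10²³ = 4.949×10⁻⁵ mol.
Photons that must be absorbed: 4.949×10⁻⁵ / 0.35 = 1.414×10⁻⁴ mol.
Incident photons needed: 1.414×10⁻⁴ / 0.560 = 2.525×10⁻⁴ mol.

2.5×10⁻⁴ einstein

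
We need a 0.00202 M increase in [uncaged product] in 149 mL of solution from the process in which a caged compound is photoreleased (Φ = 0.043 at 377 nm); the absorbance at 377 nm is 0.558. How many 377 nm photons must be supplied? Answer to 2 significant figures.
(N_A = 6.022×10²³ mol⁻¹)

5.8×10²¹ photons

Product: (0.00202 M)(0.149 L) = 3.010×10⁻⁴ mol.
Photons that must be absorbed: 3.010×10⁻⁴ / 0.043 = 0.007000 mol.
Fraction absorbed: 1 − 10^(−0.558) = 0.7233.
Incident photons needed: 0.007000 / 0.7233 = 0.009678 mol.
Photon count: 0.009678 × 6.022×10²³ = 5.8×10²¹.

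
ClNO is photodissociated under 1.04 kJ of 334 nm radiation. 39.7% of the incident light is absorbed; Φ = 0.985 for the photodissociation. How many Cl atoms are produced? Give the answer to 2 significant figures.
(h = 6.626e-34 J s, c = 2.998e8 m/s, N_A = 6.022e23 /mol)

6.8e20 atoms

Photon energy at 334 nm: hc/λ = (6.626e-34)(2.998e8)/(334e-9) = 5.948e-19 J.
Incident energy: 1.04 kJ = 1040 J.
Photons incident: 1040 / 5.948e-19 = 1.748e21, i.e. 1.748e21/6.022e23 = 0.002903 mol.
Photons absorbed: 0.397 × 0.002903 = 0.001152 mol.
Product: Φ × n_abs = 0.985 × 0.001152 = 0.001135 mol.
As a count: 0.001135 × 6.022e23 = 6.8e20.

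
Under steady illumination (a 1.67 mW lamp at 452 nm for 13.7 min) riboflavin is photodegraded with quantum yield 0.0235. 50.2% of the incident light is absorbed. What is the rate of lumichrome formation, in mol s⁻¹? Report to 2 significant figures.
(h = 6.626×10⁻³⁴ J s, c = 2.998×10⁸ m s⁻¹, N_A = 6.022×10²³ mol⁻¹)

7.4×10⁻¹¹ mol s⁻¹

Photon energy at 452 nm: hc/λ = (6.626×10⁻³⁴)(2.998×10⁸)/(452×10⁻⁹) = 4.395×10⁻¹⁹ J.
Energy delivered: (1.67 mW)(822 s) = 1.373 J.
Photons incident: 1.373 / 4.395×10⁻¹⁹ = 3.124×10¹⁸, i.e. 3.124×10¹⁸/6.022×10²³ = 5.188×10⁻⁶ mol.
Photons absorbed: 0.502 × 5.188×10⁻⁶ = 2.604×10⁻⁶ mol.
Product formed: 0.0235 × 2.604×10⁻⁶ = 6.119×10⁻⁸ mol.
Rate: 6.119×10⁻⁸ / 822 s = 7.4×10⁻¹¹ mol s⁻¹.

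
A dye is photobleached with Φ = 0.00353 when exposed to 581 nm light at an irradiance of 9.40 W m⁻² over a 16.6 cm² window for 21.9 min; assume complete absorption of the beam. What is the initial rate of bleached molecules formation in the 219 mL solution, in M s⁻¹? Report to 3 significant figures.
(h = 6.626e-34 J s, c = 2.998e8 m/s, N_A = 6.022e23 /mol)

1.22e-9 M s⁻¹

Photon energy at 581 nm: hc/λ = (6.626e-34)(2.998e8)/(581e-9) = 3.419e-19 J.
Energy delivered: (9.40 W m⁻²)(16.6e-4 m²)(1314 s) = 20.50 J.
Photons incident: 20.50 / 3.419e-19 = 5.996e19, i.e. 5.996e19/6.022e23 = 9.957e-5 mol.
Product formed: 0.00353 × 9.957e-5 = 3.515e-7 mol.
Rate: 3.515e-7 mol / (1314 s × 0.219 L) = 1.22e-9 M s⁻¹.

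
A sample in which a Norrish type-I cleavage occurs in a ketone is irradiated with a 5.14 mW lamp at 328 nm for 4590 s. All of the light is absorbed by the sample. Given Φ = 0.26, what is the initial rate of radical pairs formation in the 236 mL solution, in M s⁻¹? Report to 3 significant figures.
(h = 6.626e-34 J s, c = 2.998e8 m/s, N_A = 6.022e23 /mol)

1.55e-8 M s⁻¹

Photon energy at 328 nm: hc/λ = (6.626e-34)(2.998e8)/(328e-9) = 6.056e-19 J.
Energy delivered: (5.14 mW)(4590 s) = 23.59 J.
Photons incident: 23.59 / 6.056e-19 = 3.895e19, i.e. 3.895e19/6.022e23 = 6.468e-5 mol.
Product formed: 0.26 × 6.468e-5 = 1.682e-5 mol.
Rate: 1.682e-5 mol / (4590 s × 0.236 L) = 1.55e-8 M s⁻¹.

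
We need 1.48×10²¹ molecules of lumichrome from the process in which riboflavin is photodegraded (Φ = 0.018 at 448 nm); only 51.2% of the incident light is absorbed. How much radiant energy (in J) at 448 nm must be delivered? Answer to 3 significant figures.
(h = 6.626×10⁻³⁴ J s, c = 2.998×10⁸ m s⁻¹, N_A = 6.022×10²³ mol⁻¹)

Product: 1.48×10²¹ / 6.022×10²³ = 0.002458 mol.
Photons that must be absorbed: 0.002458 / 0.018 = 0.1366 mol.
Incident photons needed: 0.1366 / 0.512 = 0.2668 mol.
Photon energy: hc/λ = 4.434×10⁻¹⁹ J; per mole, 2.670×10⁵ J mol⁻¹.
Energy required: 0.2668 × 2.670×10⁵ = 7.12×10⁴ J.

7.12×10⁴ J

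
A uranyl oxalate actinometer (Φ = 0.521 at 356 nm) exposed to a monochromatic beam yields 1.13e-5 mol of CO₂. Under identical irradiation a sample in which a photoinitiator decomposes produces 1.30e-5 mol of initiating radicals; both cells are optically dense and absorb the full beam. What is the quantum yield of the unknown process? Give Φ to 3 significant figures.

Photons absorbed by the actinometer: 1.13e-5 / 0.521 = 2.169e-5 mol.
Φ(unknown) = 1.30e-5 / 2.169e-5 = 0.599.

Φ = 0.599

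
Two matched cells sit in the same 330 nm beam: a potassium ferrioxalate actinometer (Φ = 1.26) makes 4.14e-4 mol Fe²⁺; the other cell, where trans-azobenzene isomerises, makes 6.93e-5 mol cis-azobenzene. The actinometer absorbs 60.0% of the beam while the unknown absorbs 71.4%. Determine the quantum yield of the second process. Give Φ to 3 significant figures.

Φ = 0.177

Photons absorbed by the actinometer: 4.14e-4 / 1.26 = 3.286e-4 mol.
Incident flux: 3.286e-4 / 0.600 = 5.477e-4 einstein.
Absorbed by unknown: 0.714 × 5.477e-4 = 3.911e-4 mol.
Φ(unknown) = 6.93e-5 / 3.911e-4 = 0.177.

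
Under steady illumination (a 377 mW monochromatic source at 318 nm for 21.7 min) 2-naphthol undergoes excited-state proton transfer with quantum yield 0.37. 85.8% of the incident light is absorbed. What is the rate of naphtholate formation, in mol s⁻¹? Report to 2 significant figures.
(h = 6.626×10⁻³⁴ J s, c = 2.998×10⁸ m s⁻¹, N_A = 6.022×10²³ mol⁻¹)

3.2×10⁻⁷ mol s⁻¹

Photon energy at 318 nm: hc/λ = (6.626×10⁻³⁴)(2.998×10⁸)/(318×10⁻⁹) = 6.247×10⁻¹⁹ J.
Energy delivered: (377 mW)(1302 s) = 490.9 J.
Photons incident: 490.9 / 6.247×10⁻¹⁹ = 7.858×10²⁰, i.e. 7.858×10²⁰/6.022×10²³ = 0.001305 mol.
Photons absorbed: 0.858 × 0.001305 = 0.001120 mol.
Product formed: 0.37 × 0.001120 = 4.144×10⁻⁴ mol.
Rate: 4.144×10⁻⁴ / 1302 s = 3.2×10⁻⁷ mol s⁻¹.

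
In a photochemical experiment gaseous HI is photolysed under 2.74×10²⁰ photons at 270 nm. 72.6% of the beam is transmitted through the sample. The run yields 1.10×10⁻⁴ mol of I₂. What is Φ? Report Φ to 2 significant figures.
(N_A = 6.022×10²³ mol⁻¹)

Moles of photons: 2.74×10²⁰ / 6.022×10²³ = 4.550×10⁻⁴ mol.
Fraction absorbed: 1 − 72.6/100 = 0.2740.
Photons absorbed: 0.2740 × 4.550×10⁻⁴ = 1.247×10⁻⁴ mol.
Φ = 1.10×10⁻⁴ mol / 1.247×10⁻⁴ mol photons = 0.88.

Φ = 0.88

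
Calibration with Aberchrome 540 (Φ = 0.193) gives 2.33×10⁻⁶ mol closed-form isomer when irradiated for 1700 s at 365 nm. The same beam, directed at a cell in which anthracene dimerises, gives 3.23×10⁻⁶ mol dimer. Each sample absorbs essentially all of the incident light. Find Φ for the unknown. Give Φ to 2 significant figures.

Φ = 0.27

Photons absorbed by the actinometer: 2.33×10⁻⁶ / 0.193 = 1.207×10⁻⁵ mol.
Φ(unknown) = 3.23×10⁻⁶ / 1.207×10⁻⁵ = 0.27.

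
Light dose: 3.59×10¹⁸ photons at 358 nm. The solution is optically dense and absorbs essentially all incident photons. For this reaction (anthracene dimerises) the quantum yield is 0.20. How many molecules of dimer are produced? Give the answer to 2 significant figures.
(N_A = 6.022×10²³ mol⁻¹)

7.2×10¹⁷ molecules

Moles of photons: 3.59×10¹⁸ / 6.022×10²³ = 5.961×10⁻⁶ mol.
Product: Φ × n_abs = 0.20 × 5.961×10⁻⁶ = 1.192×10⁻⁶ mol.
As a count: 1.192×10⁻⁶ × 6.022×10²³ = 7.2×10¹⁷.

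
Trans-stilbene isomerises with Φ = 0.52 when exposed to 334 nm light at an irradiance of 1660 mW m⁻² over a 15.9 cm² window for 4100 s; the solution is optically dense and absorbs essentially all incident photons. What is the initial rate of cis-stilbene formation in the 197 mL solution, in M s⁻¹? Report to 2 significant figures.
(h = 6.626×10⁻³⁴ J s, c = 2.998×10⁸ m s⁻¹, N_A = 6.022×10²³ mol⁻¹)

1.9×10⁻⁸ M s⁻¹

Photon energy at 334 nm: hc/λ = (6.626×10⁻³⁴)(2.998×10⁸)/(334×10⁻⁹) = 5.948×10⁻¹⁹ J.
Energy delivered: (1660 mW m⁻²)(15.9×10⁻⁴ m²)(4100 s) = 10.82 J.
Photons incident: 10.82 / 5.948×10⁻¹⁹ = 1.819×10¹⁹, i.e. 1.819×10¹⁹/6.022×10²³ = 3.021×10⁻⁵ mol.
Product formed: 0.52 × 3.021×10⁻⁵ = 1.571×10⁻⁵ mol.
Rate: 1.571×10⁻⁵ mol / (4100 s × 0.197 L) = 1.9×10⁻⁸ M s⁻¹.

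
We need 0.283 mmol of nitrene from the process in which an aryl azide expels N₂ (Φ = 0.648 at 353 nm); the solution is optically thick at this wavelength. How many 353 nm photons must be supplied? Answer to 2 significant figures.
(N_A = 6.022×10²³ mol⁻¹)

2.6×10²⁰ photons

Product: 0.283 mmol = 2.83×10⁻⁴ mol.
Photons that must be absorbed: 2.83×10⁻⁴ / 0.648 = 4.367×10⁻⁴ mol.
Photon count: 4.367×10⁻⁴ × 6.022×10²³ = 2.6×10²⁰.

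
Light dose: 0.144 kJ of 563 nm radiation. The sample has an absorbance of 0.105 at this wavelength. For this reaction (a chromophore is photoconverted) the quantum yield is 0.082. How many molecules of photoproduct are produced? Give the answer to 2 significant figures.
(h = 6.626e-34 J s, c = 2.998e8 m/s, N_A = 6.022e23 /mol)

7.2e18 molecules

Photon energy at 563 nm: hc/λ = (6.626e-34)(2.998e8)/(563e-9) = 3.528e-19 J.
Incident energy: 0.144 kJ = 144 J.
Photons incident: 144 / 3.528e-19 = 4.082e20, i.e. 4.082e20/6.022e23 = 6.778e-4 mol.
Fraction absorbed: 1 − 10^(−0.105) = 0.2148.
Photons absorbed: 0.2148 × 6.778e-4 = 1.456e-4 mol.
Product: Φ × n_abs = 0.082 × 1.456e-4 = 1.194e-5 mol.
As a count: 1.194e-5 × 6.022e23 = 7.2e18.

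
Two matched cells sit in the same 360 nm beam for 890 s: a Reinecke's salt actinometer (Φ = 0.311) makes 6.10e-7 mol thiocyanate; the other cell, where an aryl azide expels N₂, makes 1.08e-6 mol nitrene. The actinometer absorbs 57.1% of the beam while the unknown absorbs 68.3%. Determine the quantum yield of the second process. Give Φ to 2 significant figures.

Photons absorbed by the actinometer: 6.10e-7 / 0.311 = 1.961e-6 mol.
Incident flux: 1.961e-6 / 0.571 = 3.434e-6 einstein.
Absorbed by unknown: 0.683 × 3.434e-6 = 2.345e-6 mol.
Φ(unknown) = 1.08e-6 / 2.345e-6 = 0.46.

Φ = 0.46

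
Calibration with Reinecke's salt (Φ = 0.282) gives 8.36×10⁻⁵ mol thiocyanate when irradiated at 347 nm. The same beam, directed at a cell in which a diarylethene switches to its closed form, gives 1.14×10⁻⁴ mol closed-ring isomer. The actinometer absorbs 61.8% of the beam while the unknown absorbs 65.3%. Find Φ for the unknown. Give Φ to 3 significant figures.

Φ = 0.364

Photons absorbed by the actinometer: 8.36×10⁻⁵ / 0.282 = 2.965×10⁻⁴ mol.
Incident flux: 2.965×10⁻⁴ / 0.618 = 4.798×10⁻⁴ einstein.
Absorbed by unknown: 0.653 × 4.798×10⁻⁴ = 3.133×10⁻⁴ mol.
Φ(unknown) = 1.14×10⁻⁴ / 3.133×10⁻⁴ = 0.364.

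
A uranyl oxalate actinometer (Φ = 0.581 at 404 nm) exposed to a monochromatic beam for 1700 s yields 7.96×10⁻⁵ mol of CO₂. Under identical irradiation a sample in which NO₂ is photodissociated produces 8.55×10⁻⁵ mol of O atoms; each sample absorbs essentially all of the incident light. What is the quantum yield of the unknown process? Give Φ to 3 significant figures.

Photons absorbed by the actinometer: 7.96×10⁻⁵ / 0.581 = 1.370×10⁻⁴ mol.
Φ(unknown) = 8.55×10⁻⁵ / 1.370×10⁻⁴ = 0.624.

Φ = 0.624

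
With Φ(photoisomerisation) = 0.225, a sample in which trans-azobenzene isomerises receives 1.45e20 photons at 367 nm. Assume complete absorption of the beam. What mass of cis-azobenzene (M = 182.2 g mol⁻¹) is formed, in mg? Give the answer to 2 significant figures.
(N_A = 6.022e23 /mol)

Moles of photons: 1.45e20 / 6.022e23 = 2.408e-4 mol.
Product: Φ × n_abs = 0.225 × 2.408e-4 = 5.418e-5 mol.
Mass: 5.418e-5 × 182.2 = 0.009872 g = 9.9 mg.

9.9 mg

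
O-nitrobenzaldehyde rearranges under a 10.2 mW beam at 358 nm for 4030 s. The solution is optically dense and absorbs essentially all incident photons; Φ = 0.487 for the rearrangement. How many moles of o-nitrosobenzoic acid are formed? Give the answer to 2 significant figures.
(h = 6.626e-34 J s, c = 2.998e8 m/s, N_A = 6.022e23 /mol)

Photon energy at 358 nm: hc/λ = (6.626e-34)(2.998e8)/(358e-9) = 5.549e-19 J.
Energy delivered: (10.2 mW)(4030 s) = 41.11 J.
Photons incident: 41.11 / 5.549e-19 = 7.409e19, i.e. 7.409e19/6.022e23 = 1.230e-4 mol.
Product: Φ × n_abs = 0.487 × 1.230e-4 = 5.990e-5 mol.

6.0e-5 mol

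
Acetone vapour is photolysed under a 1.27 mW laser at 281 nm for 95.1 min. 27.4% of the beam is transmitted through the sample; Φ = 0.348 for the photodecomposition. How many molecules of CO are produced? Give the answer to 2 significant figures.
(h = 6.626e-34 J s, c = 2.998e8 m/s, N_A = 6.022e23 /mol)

Photon energy at 281 nm: hc/λ = (6.626e-34)(2.998e8)/(281e-9) = 7.069e-19 J.
Energy delivered: (1.27 mW)(5706 s) = 7.247 J.
Photons incident: 7.247 / 7.069e-19 = 1.025e19, i.e. 1.025e19/6.022e23 = 1.702e-5 mol.
Fraction absorbed: 1 − 27.4/100 = 0.7260.
Photons absorbed: 0.7260 × 1.702e-5 = 1.236e-5 mol.
Product: Φ × n_abs = 0.348 × 1.236e-5 = 4.301e-6 mol.
As a count: 4.301e-6 × 6.022e23 = 2.6e18.

2.6e18 molecules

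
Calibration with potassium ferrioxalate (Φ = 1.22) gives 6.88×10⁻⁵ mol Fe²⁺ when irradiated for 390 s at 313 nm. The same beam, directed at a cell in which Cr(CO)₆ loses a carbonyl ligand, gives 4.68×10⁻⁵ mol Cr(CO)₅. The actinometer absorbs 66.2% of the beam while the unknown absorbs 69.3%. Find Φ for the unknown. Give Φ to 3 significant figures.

Φ = 0.793

Photons absorbed by the actinometer: 6.88×10⁻⁵ / 1.22 = 5.639×10⁻⁵ mol.
Incident flux: 5.639×10⁻⁵ / 0.662 = 8.518×10⁻⁵ einstein.
Absorbed by unknown: 0.693 × 8.518×10⁻⁵ = 5.903×10⁻⁵ mol.
Φ(unknown) = 4.68×10⁻⁵ / 5.903×10⁻⁵ = 0.793.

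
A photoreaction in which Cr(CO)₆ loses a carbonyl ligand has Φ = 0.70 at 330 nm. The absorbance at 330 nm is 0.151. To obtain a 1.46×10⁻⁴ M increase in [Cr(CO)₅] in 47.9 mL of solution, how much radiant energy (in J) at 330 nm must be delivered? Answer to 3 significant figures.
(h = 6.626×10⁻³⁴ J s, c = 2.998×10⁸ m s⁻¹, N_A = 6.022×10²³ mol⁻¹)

12.3 J

Product: (1.46×10⁻⁴ M)(0.0479 L) = 6.993×10⁻⁶ mol.
Photons that must be absorbed: 6.993×10⁻⁶ / 0.70 = 9.990×10⁻⁶ mol.
Fraction absorbed: 1 − 10^(−0.151) = 0.2937.
Incident photons needed: 9.990×10⁻⁶ / 0.2937 = 3.401×10⁻⁵ mol.
Photon energy: hc/λ = 6.020×10⁻¹⁹ J; per mole, 3.625×10⁵ J mol⁻¹.
Energy required: 3.401×10⁻⁵ × 3.625×10⁵ = 12.3 J.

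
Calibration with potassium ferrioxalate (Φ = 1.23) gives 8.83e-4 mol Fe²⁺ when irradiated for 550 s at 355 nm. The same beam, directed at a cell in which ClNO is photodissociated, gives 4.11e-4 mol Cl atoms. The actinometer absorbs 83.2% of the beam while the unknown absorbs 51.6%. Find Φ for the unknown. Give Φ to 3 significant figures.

Φ = 0.923

Photons absorbed by the actinometer: 8.83e-4 / 1.23 = 7.179e-4 mol.
Incident flux: 7.179e-4 / 0.832 = 8.629e-4 einstein.
Absorbed by unknown: 0.516 × 8.629e-4 = 4.453e-4 mol.
Φ(unknown) = 4.11e-4 / 4.453e-4 = 0.923.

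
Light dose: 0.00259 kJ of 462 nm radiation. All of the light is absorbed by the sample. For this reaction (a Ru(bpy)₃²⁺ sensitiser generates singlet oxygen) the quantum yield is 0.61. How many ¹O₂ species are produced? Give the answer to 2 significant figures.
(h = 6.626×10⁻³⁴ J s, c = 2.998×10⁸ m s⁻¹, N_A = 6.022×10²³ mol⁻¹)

Photon energy at 462 nm: hc/λ = (6.626×10⁻³⁴)(2.998×10⁸)/(462×10⁻⁹) = 4.300×10⁻¹⁹ J.
Incident energy: 0.00259 kJ = 2.59 J.
Photons incident: 2.59 / 4.300×10⁻¹⁹ = 6.023×10¹⁸, i.e. 6.023×10¹⁸/6.022×10²³ = 1.000×10⁻⁵ mol.
Product: Φ × n_abs = 0.61 × 1.000×10⁻⁵ = 6.100×10⁻⁶ mol.
As a count: 6.100×10⁻⁶ × 6.022×10²³ = 3.7×10¹⁸.

3.7×10¹⁸ species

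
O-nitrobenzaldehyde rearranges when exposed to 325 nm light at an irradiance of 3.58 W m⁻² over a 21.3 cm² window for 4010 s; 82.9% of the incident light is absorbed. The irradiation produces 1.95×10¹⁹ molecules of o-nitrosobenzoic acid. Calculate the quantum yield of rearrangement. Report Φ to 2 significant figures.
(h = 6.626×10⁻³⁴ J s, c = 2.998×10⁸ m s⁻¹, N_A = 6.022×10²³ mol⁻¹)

Product: 1.95×10¹⁹ / 6.022×10²³ = 3.238×10⁻⁵ mol.
Photon energy at 325 nm: hc/λ = (6.626×10⁻³⁴)(2.998×10⁸)/(325×10⁻⁹) = 6.112×10⁻¹⁹ J.
Energy delivered: (3.58 W m⁻²)(21.3×10⁻⁴ m²)(4010 s) = 30.58 J.
Photons incident: 30.58 / 6.112×10⁻¹⁹ = 5.003×10¹⁹, i.e. 5.003×10¹⁹/6.022×10²³ = 8.308×10⁻⁵ mol.
Photons absorbed: 0.829 × 8.308×10⁻⁵ = 6.887×10⁻⁵ mol.
Φ = 3.238×10⁻⁵ mol / 6.887×10⁻⁵ mol photons = 0.47.

Φ = 0.47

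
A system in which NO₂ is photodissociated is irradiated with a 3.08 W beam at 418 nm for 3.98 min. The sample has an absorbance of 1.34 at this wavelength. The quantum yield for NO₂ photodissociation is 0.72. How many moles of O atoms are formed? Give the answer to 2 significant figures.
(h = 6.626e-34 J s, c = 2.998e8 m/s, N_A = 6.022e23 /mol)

Photon energy at 418 nm: hc/λ = (6.626e-34)(2.998e8)/(418e-9) = 4.752e-19 J.
Energy delivered: (3.08 W)(238.8 s) = 735.5 J.
Photons incident: 735.5 / 4.752e-19 = 1.548e21, i.e. 1.548e21/6.022e23 = 0.002571 mol.
Fraction absorbed: 1 − 10^(−1.34) = 0.9543.
Photons absorbed: 0.9543 × 0.002571 = 0.002454 mol.
Product: Φ × n_abs = 0.72 × 0.002454 = 0.001767 mol.

0.0018 mol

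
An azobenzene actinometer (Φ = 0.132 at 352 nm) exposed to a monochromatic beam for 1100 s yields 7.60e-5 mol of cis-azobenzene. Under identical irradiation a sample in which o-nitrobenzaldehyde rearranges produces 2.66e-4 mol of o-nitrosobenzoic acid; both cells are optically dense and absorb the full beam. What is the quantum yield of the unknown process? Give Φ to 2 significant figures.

Φ = 0.46

Photons absorbed by the actinometer: 7.60e-5 / 0.132 = 5.758e-4 mol.
Φ(unknown) = 2.66e-4 / 5.758e-4 = 0.46.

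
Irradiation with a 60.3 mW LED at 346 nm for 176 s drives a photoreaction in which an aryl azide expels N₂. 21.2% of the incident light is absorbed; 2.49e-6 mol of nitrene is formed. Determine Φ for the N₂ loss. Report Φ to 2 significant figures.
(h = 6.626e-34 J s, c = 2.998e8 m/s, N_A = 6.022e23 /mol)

Photon energy at 346 nm: hc/λ = (6.626e-34)(2.998e8)/(346e-9) = 5.741e-19 J.
Energy delivered: (60.3 mW)(176 s) = 10.61 J.
Photons incident: 10.61 / 5.741e-19 = 1.848e19, i.e. 1.848e19/6.022e23 = 3.069e-5 mol.
Photons absorbed: 0.212 × 3.069e-5 = 6.506e-6 mol.
Φ = 2.49e-6 mol / 6.506e-6 mol photons = 0.38.

Φ = 0.38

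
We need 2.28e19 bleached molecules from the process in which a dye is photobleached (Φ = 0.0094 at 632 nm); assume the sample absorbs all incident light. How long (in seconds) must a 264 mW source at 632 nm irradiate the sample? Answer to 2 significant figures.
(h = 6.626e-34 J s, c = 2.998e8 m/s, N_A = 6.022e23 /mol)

Product: 2.28e19 / 6.022e23 = 3.786e-5 mol.
Photons that must be absorbed: 3.786e-5 / 0.0094 = 0.004028 mol.
Photon energy: hc/λ = 3.143e-19 J; per mole, 1.893e5 J mol⁻¹.
Energy required: 0.004028 × 1.893e5 = 762.5 J.
Time: 762.5 J / 0.264 W = 2900 s.

t ≈ 2900 s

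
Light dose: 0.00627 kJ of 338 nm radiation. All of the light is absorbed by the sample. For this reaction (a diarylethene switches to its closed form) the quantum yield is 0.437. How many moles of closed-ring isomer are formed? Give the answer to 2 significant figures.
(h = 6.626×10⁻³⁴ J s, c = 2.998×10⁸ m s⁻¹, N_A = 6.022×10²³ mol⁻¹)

Photon energy at 338 nm: hc/λ = (6.626×10⁻³⁴)(2.998×10⁸)/(338×10⁻⁹) = 5.877×10⁻¹⁹ J.
Incident energy: 0.00627 kJ = 6.27 J.
Photons incident: 6.27 / 5.877×10⁻¹⁹ = 1.067×10¹⁹, i.e. 1.067×10¹⁹/6.022×10²³ = 1.772×10⁻⁵ mol.
Product: Φ × n_abs = 0.437 × 1.772×10⁻⁵ = 7.744×10⁻⁶ mol.

7.7×10⁻⁶ mol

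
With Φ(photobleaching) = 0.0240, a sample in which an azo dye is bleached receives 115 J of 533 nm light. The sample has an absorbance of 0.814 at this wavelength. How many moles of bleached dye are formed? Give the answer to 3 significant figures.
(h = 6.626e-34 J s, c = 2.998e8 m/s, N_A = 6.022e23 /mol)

1.04e-5 mol

Photon energy at 533 nm: hc/λ = (6.626e-34)(2.998e8)/(533e-9) = 3.727e-19 J.
Photons incident: 115 / 3.727e-19 = 3.086e20, i.e. 3.086e20/6.022e23 = 5.125e-4 mol.
Fraction absorbed: 1 − 10^(−0.814) = 0.8465.
Photons absorbed: 0.8465 × 5.125e-4 = 4.338e-4 mol.
Product: Φ × n_abs = 0.0240 × 4.338e-4 = 1.041e-5 mol.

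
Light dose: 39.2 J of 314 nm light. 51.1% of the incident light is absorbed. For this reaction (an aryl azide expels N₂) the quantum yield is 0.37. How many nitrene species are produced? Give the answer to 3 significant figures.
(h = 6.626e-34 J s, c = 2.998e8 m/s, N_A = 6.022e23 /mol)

1.17e19 species

Photon energy at 314 nm: hc/λ = (6.626e-34)(2.998e8)/(314e-9) = 6.326e-19 J.
Photons incident: 39.2 / 6.326e-19 = 6.197e19, i.e. 6.197e19/6.022e23 = 1.029e-4 mol.
Photons absorbed: 0.511 × 1.029e-4 = 5.258e-5 mol.
Product: Φ × n_abs = 0.37 × 5.258e-5 = 1.945e-5 mol.
As a count: 1.945e-5 × 6.022e23 = 1.17e19.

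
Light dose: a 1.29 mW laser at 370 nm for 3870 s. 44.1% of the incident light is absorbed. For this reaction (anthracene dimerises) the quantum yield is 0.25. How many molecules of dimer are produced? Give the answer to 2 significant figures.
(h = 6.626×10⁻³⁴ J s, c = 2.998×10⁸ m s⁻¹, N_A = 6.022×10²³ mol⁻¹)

1.0×10¹⁸ molecules

Photon energy at 370 nm: hc/λ = (6.626×10⁻³⁴)(2.998×10⁸)/(370×10⁻⁹) = 5.369×10⁻¹⁹ J.
Energy delivered: (1.29 mW)(3870 s) = 4.992 J.
Photons incident: 4.992 / 5.369×10⁻¹⁹ = 9.298×10¹⁸, i.e. 9.298×10¹⁸/6.022×10²³ = 1.544×10⁻⁵ mol.
Photons absorbed: 0.441 × 1.544×10⁻⁵ = 6.809×10⁻⁶ mol.
Product: Φ × n_abs = 0.25 × 6.809×10⁻⁶ = 1.702×10⁻⁶ mol.
As a count: 1.702×10⁻⁶ × 6.022×10²³ = 1.0×10¹⁸.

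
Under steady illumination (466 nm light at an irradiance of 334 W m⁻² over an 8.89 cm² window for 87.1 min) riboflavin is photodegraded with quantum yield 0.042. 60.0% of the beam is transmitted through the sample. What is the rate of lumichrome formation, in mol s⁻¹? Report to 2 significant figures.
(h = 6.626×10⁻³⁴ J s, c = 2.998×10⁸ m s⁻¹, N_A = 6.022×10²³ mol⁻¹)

1.9×10⁻⁸ mol s⁻¹

Photon energy at 466 nm: hc/λ = (6.626×10⁻³⁴)(2.998×10⁸)/(466×10⁻⁹) = 4.263×10⁻¹⁹ J.
Energy delivered: (334 W m⁻²)(8.89×10⁻⁴ m²)(5226 s) = 1552 J.
Photons incident: 1552 / 4.263×10⁻¹⁹ = 3.641×10²¹, i.e. 3.641×10²¹/6.022×10²³ = 0.006046 mol.
Fraction absorbed: 1 − 60.0/100 = 0.4000.
Photons absorbed: 0.4000 × 0.006046 = 0.002418 mol.
Product formed: 0.042 × 0.002418 = 1.016×10⁻⁴ mol.
Rate: 1.016×10⁻⁴ / 5226 s = 1.9×10⁻⁸ mol s⁻¹.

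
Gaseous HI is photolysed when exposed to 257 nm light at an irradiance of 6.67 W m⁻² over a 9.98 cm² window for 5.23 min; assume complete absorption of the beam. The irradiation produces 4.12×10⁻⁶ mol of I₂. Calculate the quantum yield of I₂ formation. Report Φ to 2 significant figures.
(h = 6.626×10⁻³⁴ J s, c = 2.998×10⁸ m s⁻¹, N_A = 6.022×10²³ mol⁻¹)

Photon energy at 257 nm: hc/λ = (6.626×10⁻³⁴)(2.998×10⁸)/(257×10⁻⁹) = 7.729×10⁻¹⁹ J.
Energy delivered: (6.67 W m⁻²)(9.98×10⁻⁴ m²)(313.8 s) = 2.089 J.
Photons incident: 2.089 / 7.729×10⁻¹⁹ = 2.703×10¹⁸, i.e. 2.703×10¹⁸/6.022×10²³ = 4.489×10⁻⁶ mol.
Φ = 4.12×10⁻⁶ mol / 4.489×10⁻⁶ mol photons = 0.92.

Φ = 0.92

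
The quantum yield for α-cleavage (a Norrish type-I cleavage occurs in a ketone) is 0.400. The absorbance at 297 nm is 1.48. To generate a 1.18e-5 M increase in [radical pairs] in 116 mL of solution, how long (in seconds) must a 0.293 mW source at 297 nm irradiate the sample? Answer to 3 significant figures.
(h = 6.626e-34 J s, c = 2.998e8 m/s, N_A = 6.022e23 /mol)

Product: (1.18e-5 M)(0.116 L) = 1.369e-6 mol.
Photons that must be absorbed: 1.369e-6 / 0.400 = 3.423e-6 mol.
Fraction absorbed: 1 − 10^(−1.48) = 0.9669.
Incident photons needed: 3.423e-6 / 0.9669 = 3.540e-6 mol.
Photon energy: hc/λ = 6.688e-19 J; per mole, 4.028e5 J mol⁻¹.
Energy required: 3.540e-6 × 4.028e5 = 1.426 J.
Time: 1.426 J / 0.000293 W = 4870 s.

t ≈ 4870 s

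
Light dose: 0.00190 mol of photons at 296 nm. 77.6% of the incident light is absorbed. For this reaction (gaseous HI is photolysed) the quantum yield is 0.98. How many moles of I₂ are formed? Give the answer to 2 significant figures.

0.0014 mol

Photons absorbed: 0.776 × 0.00190 = 0.001474 mol.
Product: Φ × n_abs = 0.98 × 0.001474 = 0.001445 mol.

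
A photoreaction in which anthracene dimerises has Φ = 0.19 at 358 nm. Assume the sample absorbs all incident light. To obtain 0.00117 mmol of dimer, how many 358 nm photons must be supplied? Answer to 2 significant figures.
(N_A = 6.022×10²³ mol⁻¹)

3.7×10¹⁸ photons

Product: 0.00117 mmol = 1.17×10⁻⁶ mol.
Photons that must be absorbed: 1.17×10⁻⁶ / 0.19 = 6.158×10⁻⁶ mol.
Photon count: 6.158×10⁻⁶ × 6.022×10²³ = 3.7×10¹⁸.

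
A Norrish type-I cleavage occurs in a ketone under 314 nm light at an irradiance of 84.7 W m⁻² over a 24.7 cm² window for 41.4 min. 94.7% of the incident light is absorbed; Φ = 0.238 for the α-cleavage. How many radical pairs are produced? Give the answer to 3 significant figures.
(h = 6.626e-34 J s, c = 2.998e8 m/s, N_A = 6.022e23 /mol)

Photon energy at 314 nm: hc/λ = (6.626e-34)(2.998e8)/(314e-9) = 6.326e-19 J.
Energy delivered: (84.7 W m⁻²)(24.7e-4 m²)(2484 s) = 519.7 J.
Photons incident: 519.7 / 6.326e-19 = 8.215e20, i.e. 8.215e20/6.022e23 = 0.001364 mol.
Photons absorbed: 0.947 × 0.001364 = 0.001292 mol.
Product: Φ × n_abs = 0.238 × 0.001292 = 3.075e-4 mol.
As a count: 3.075e-4 × 6.022e23 = 1.85e20.

1.85e20 radical pairs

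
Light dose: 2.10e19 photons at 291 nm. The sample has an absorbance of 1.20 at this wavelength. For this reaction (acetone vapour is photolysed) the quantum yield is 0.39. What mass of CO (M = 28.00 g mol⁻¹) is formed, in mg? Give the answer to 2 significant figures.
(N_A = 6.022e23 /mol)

Moles of photons: 2.10e19 / 6.022e23 = 3.487e-5 mol.
Fraction absorbed: 1 − 10^(−1.20) = 0.9369.
Photons absorbed: 0.9369 × 3.487e-5 = 3.267e-5 mol.
Product: Φ × n_abs = 0.39 × 3.267e-5 = 1.274e-5 mol.
Mass: 1.274e-5 × 28.00 = 3.567e-4 g = 0.36 mg.

0.36 mg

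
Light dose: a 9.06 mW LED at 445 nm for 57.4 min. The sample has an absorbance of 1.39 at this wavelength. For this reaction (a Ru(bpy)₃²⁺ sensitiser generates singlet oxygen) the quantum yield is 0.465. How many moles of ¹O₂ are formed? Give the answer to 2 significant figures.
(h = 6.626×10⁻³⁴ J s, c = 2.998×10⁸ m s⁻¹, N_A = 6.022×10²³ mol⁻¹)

5.2×10⁻⁵ mol

Photon energy at 445 nm: hc/λ = (6.626×10⁻³⁴)(2.998×10⁸)/(445×10⁻⁹) = 4.464×10⁻¹⁹ J.
Energy delivered: (9.06 mW)(3444 s) = 31.20 J.
Photons incident: 31.20 / 4.464×10⁻¹⁹ = 6.989×10¹⁹, i.e. 6.989×10¹⁹/6.022×10²³ = 1.161×10⁻⁴ mol.
Fraction absorbed: 1 − 10^(−1.39) = 0.9593.
Photons absorbed: 0.9593 × 1.161×10⁻⁴ = 1.114×10⁻⁴ mol.
Product: Φ × n_abs = 0.465 × 1.114×10⁻⁴ = 5.180×10⁻⁵ mol.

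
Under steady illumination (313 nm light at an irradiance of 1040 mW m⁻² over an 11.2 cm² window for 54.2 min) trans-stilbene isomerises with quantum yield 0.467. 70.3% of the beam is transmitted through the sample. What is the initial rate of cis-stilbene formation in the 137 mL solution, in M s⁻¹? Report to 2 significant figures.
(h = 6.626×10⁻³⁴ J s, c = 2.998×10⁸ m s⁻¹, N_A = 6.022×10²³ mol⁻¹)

Photon energy at 313 nm: hc/λ = (6.626×10⁻³⁴)(2.998×10⁸)/(313×10⁻⁹) = 6.347×10⁻¹⁹ J.
Energy delivered: (1040 mW m⁻²)(11.2×10⁻⁴ m²)(3252 s) = 3.788 J.
Photons incident: 3.788 / 6.347×10⁻¹⁹ = 5.968×10¹⁸, i.e. 5.968×10¹⁸/6.022×10²³ = 9.910×10⁻⁶ mol.
Fraction absorbed: 1 − 70.3/100 = 0.2970.
Photons absorbed: 0.2970 × 9.910×10⁻⁶ = 2.943×10⁻⁶ mol.
Product formed: 0.467 × 2.943×10⁻⁶ = 1.374×10⁻⁶ mol.
Rate: 1.374×10⁻⁶ mol / (3252 s × 0.137 L) = 3.1×10⁻⁹ M s⁻¹.

3.1×10⁻⁹ M s⁻¹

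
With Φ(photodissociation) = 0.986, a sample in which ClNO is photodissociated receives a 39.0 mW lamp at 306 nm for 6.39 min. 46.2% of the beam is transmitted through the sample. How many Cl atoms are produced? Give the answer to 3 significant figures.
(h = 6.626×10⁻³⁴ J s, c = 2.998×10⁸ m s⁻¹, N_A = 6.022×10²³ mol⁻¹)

1.22×10¹⁹ atoms

Photon energy at 306 nm: hc/λ = (6.626×10⁻³⁴)(2.998×10⁸)/(306×10⁻⁹) = 6.492×10⁻¹⁹ J.
Energy delivered: (39.0 mW)(383.4 s) = 14.95 J.
Photons incident: 14.95 / 6.492×10⁻¹⁹ = 2.303×10¹⁹, i.e. 2.303×10¹⁹/6.022×10²³ = 3.824×10⁻⁵ mol.
Fraction absorbed: 1 − 46.2/100 = 0.5380.
Photons absorbed: 0.5380 × 3.824×10⁻⁵ = 2.057×10⁻⁵ mol.
Product: Φ × n_abs = 0.986 × 2.057×10⁻⁵ = 2.028×10⁻⁵ mol.
As a count: 2.028×10⁻⁵ × 6.022×10²³ = 1.22×10¹⁹.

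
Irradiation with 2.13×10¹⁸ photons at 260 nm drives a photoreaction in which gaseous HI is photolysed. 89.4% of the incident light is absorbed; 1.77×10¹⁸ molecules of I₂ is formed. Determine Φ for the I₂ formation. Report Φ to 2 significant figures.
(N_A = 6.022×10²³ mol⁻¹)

Product: 1.77×10¹⁸ / 6.022×10²³ = 2.939×10⁻⁶ mol.
Moles of photons: 2.13×10¹⁸ / 6.022×10²³ = 3.537×10⁻⁶ mol.
Photons absorbed: 0.894 × 3.537×10⁻⁶ = 3.162×10⁻⁶ mol.
Φ = 2.939×10⁻⁶ mol / 3.162×10⁻⁶ mol photons = 0.93.

Φ = 0.93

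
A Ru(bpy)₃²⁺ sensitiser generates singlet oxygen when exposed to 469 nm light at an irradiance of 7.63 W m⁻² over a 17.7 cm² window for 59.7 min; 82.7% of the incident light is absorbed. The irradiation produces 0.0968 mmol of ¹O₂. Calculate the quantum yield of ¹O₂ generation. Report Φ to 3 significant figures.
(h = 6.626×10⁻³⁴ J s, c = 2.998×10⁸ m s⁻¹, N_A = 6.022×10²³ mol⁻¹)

Φ = 0.617

Product: 0.0968 mmol = 9.68×10⁻⁵ mol.
Photon energy at 469 nm: hc/λ = (6.626×10⁻³⁴)(2.998×10⁸)/(469×10⁻⁹) = 4.236×10⁻¹⁹ J.
Energy delivered: (7.63 W m⁻²)(17.7×10⁻⁴ m²)(3582 s) = 48.38 J.
Photons incident: 48.38 / 4.236×10⁻¹⁹ = 1.142×10²⁰, i.e. 1.142×10²⁰/6.022×10²³ = 1.896×10⁻⁴ mol.
Photons absorbed: 0.827 × 1.896×10⁻⁴ = 1.568×10⁻⁴ mol.
Φ = 9.68×10⁻⁵ mol / 1.568×10⁻⁴ mol photons = 0.617.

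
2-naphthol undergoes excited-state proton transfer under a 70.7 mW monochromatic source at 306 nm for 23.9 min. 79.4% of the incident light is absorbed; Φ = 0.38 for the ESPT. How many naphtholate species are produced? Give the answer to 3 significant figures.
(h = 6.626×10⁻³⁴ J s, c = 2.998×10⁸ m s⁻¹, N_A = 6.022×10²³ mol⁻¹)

Photon energy at 306 nm: hc/λ = (6.626×10⁻³⁴)(2.998×10⁸)/(306×10⁻⁹) = 6.492×10⁻¹⁹ J.
Energy delivered: (70.7 mW)(1434 s) = 101.4 J.
Photons incident: 101.4 / 6.492×10⁻¹⁹ = 1.562×10²⁰, i.e. 1.562×10²⁰/6.022×10²³ = 2.594×10⁻⁴ mol.
Photons absorbed: 0.794 × 2.594×10⁻⁴ = 2.060×10⁻⁴ mol.
Product: Φ × n_abs = 0.38 × 2.060×10⁻⁴ = 7.828×10⁻⁵ mol.
As a count: 7.828×10⁻⁵ × 6.022×10²³ = 4.71×10¹⁹.

4.71×10¹⁹ species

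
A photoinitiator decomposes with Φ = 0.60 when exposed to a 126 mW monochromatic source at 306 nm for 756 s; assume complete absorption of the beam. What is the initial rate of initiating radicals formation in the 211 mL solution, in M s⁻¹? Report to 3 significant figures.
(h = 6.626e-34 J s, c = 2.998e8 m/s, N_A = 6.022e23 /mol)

Photon energy at 306 nm: hc/λ = (6.626e-34)(2.998e8)/(306e-9) = 6.492e-19 J.
Energy delivered: (126 mW)(756 s) = 95.26 J.
Photons incident: 95.26 / 6.492e-19 = 1.467e20, i.e. 1.467e20/6.022e23 = 2.436e-4 mol.
Product formed: 0.60 × 2.436e-4 = 1.462e-4 mol.
Rate: 1.462e-4 mol / (756 s × 0.211 L) = 9.17e-7 M s⁻¹.

9.17e-7 M s⁻¹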